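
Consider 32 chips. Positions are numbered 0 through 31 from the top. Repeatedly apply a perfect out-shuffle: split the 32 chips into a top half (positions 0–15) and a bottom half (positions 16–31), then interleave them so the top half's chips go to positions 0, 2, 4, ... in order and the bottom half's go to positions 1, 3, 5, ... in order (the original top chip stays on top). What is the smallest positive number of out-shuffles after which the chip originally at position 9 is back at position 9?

Follow position 9 under repeated out-shuffles:
9 → 18 → 5 → 10 → 20 → 9
It first returns after 5 out-shuffles.

5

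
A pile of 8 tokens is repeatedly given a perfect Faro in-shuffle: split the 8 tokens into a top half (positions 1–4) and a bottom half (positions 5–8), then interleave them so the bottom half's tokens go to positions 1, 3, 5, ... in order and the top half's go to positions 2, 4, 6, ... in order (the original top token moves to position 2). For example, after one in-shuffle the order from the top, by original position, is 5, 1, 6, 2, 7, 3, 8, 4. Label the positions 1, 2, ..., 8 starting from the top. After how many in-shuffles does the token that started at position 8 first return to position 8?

Follow position 8 under repeated in-shuffles:
8 → 7 → 5 → 1 → 2 → 4 → 8
It first returns after 6 in-shuffles.

6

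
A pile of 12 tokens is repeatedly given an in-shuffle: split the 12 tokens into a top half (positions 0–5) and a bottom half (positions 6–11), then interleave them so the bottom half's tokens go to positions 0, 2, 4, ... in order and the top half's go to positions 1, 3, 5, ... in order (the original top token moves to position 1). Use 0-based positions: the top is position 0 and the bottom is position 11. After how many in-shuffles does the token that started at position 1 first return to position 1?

12

Follow position 1 under repeated in-shuffles:
1 → 3 → 7 → 2 → 5 → 11 → 10 → 8 → 4 → 9 → 6 → 0 → 1
It first returns after 12 in-shuffles.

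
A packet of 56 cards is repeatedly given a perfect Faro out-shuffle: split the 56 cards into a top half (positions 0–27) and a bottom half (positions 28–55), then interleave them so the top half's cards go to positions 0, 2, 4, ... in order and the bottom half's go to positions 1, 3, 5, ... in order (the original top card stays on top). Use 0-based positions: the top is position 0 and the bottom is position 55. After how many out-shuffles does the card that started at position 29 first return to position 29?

Follow position 29 under repeated out-shuffles:
29 → 3 → 6 → 12 → 24 → 48 → 41 → 27 → 54 → 53 → 51 → 47 → 39 → 23 → 46 → 37 → 19 → 38 → 21 → 42 → 29
It first returns after 20 out-shuffles.

20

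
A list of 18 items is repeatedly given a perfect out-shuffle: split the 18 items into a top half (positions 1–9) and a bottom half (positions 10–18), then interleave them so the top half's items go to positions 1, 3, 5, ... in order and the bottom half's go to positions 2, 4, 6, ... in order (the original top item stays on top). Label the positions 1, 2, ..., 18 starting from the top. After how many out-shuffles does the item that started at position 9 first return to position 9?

Follow position 9 under repeated out-shuffles:
9 → 17 → 16 → 14 → 10 → 2 → 3 → 5 → 9
It first returns after 8 out-shuffles.

8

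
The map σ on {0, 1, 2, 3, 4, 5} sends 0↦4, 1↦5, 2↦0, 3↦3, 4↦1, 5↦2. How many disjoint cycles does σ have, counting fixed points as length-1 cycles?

Cycle decomposition: (0 4 1 5 2) (3).
2 cycles.

2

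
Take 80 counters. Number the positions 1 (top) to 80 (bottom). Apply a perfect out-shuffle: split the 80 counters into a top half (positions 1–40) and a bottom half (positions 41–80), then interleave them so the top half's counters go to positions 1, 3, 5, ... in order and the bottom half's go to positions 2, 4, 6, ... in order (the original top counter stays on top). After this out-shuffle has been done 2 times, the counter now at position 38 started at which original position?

30

Work backwards from position 38, undoing one out-shuffle at a time:
38 ← 59 ← 30
So the counter now at position 38 started at position 30.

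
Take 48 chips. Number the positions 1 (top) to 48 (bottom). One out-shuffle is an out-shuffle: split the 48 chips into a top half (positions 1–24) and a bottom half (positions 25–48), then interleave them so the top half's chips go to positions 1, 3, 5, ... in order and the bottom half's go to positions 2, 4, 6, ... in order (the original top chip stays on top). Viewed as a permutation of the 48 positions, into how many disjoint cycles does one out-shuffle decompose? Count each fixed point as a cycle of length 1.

4

Trace each unvisited position around until it returns:
(1) (2 3 5 9 17 33 ... len 23) (6 11 21 41 34 20 ... len 23) (48)
4 cycles in total.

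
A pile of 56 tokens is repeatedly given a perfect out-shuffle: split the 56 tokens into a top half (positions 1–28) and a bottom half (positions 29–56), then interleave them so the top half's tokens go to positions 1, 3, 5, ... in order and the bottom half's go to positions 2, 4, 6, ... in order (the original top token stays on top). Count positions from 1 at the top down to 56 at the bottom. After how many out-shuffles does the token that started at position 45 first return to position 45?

4

Follow position 45 under repeated out-shuffles:
45 → 34 → 12 → 23 → 45
It first returns after 4 out-shuffles.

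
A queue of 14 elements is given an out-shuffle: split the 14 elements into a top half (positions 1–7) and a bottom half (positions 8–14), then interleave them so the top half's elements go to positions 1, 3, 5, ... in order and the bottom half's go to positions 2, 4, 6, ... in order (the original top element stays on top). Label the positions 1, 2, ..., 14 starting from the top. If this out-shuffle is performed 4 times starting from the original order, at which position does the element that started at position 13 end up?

11

Track the element's position through each out-shuffle:
13 → 12 → 10 → 6 → 11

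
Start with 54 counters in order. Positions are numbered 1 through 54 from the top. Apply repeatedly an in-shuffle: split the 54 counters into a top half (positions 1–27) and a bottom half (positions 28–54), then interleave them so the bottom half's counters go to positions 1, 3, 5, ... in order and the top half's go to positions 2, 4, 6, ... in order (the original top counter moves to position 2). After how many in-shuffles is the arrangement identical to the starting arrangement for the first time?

20

The in-shuffle permutes the 54 positions with cycle lengths [4, 10, 20, 20].
Every counter is home exactly when every cycle has completed a whole number of laps, i.e. after lcm(4, 10, 20) = 20 in-shuffles.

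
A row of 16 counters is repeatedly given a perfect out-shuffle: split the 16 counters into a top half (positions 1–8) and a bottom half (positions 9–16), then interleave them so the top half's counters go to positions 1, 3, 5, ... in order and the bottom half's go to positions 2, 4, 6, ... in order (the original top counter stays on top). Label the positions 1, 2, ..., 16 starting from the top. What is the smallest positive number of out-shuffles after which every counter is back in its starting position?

The out-shuffle permutes the 16 positions with cycle lengths [1, 1, 2, 4, 4, 4].
Every counter is home exactly when every cycle has completed a whole number of laps, i.e. after lcm(1, 2, 4) = 4 out-shuffles.

4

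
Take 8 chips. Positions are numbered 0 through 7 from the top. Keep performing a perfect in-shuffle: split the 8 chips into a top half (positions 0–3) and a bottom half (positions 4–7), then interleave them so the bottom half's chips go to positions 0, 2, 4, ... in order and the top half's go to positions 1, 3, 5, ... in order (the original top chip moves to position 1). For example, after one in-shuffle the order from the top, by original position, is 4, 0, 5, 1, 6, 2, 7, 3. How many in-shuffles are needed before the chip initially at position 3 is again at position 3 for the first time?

Follow position 3 under repeated in-shuffles:
3 → 7 → 6 → 4 → 0 → 1 → 3
It first returns after 6 in-shuffles.

6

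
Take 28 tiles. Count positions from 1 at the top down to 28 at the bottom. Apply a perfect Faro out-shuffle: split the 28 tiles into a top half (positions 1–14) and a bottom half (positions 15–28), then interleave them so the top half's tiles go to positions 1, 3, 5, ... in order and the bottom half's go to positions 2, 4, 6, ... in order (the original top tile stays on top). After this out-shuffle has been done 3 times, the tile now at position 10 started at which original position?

Work backwards from position 10, undoing one out-shuffle at a time:
10 ← 19 ← 10 ← 19
So the tile now at position 10 started at position 19.

19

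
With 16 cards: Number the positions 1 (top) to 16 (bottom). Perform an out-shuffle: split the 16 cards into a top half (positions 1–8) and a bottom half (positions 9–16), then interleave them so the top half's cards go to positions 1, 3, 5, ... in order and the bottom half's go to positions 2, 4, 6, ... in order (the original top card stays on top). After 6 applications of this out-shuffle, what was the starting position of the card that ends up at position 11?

Work backwards from position 11, undoing one out-shuffle at a time:
11 ← 6 ← 11 ← 6 ← 11 ← 6 ← 11
So the card now at position 11 started at position 11.

11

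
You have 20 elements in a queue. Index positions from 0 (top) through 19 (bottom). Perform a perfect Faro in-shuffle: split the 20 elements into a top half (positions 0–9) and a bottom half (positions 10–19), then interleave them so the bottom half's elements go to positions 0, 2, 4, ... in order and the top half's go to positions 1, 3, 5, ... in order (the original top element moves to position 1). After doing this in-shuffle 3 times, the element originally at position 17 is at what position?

Track the element's position through each in-shuffle:
17 → 14 → 8 → 17

17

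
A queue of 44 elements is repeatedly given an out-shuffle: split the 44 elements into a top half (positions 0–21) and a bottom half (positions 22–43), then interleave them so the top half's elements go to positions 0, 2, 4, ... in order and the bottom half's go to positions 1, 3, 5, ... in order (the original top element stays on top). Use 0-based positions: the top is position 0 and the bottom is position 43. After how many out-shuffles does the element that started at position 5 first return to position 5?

Follow position 5 under repeated out-shuffles:
5 → 10 → 20 → 40 → 37 → 31 → 19 → 38 → 33 → 23 → 3 → 6 → 12 → 24 → 5
It first returns after 14 out-shuffles.

14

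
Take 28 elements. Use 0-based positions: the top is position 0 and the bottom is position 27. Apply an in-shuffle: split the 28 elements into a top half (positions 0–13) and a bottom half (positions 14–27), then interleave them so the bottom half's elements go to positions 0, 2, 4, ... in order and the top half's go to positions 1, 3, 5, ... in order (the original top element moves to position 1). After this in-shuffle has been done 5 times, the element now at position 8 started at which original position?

Work backwards from position 8, undoing one in-shuffle at a time:
8 ← 18 ← 23 ← 11 ← 5 ← 2
So the element now at position 8 started at position 2.

2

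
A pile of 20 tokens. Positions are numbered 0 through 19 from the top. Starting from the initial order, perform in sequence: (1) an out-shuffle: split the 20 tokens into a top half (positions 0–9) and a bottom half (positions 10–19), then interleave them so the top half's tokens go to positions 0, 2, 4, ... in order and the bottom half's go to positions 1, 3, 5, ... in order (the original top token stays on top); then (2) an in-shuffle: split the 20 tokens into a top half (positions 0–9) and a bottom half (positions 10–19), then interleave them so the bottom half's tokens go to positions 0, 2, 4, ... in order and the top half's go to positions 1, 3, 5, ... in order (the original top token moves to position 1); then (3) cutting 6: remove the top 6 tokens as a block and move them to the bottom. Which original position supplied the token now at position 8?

Undo the operations in reverse order, starting from position 8:
  undo op 3 (cut 6): 8 ← 14
  undo op 2 (in-shuffle, from bottom half): 14 ← 17
  undo op 1 (out-shuffle, from bottom half): 17 ← 18
So the token at position 8 came from original position 18.

18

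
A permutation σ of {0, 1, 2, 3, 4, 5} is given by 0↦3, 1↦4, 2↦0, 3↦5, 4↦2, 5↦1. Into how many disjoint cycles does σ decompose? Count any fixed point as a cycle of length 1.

Cycle decomposition: (0 3 5 1 4 2).
1 cycle.

1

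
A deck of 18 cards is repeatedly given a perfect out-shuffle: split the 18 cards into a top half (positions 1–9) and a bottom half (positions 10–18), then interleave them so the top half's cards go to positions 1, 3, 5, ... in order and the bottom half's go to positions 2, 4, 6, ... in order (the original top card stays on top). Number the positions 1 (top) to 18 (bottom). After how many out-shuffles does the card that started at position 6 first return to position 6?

Follow position 6 under repeated out-shuffles:
6 → 11 → 4 → 7 → 13 → 8 → 15 → 12 → 6
It first returns after 8 out-shuffles.

8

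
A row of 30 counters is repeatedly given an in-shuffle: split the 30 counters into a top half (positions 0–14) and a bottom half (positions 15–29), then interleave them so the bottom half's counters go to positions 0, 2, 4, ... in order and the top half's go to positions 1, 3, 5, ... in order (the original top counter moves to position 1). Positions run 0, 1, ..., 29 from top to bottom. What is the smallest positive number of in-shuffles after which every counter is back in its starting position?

5

The in-shuffle permutes the 30 positions with cycle lengths [5, 5, 5, 5, 5, 5].
Every counter is home exactly when every cycle has completed a whole number of laps, i.e. after lcm(5) = 5 in-shuffles.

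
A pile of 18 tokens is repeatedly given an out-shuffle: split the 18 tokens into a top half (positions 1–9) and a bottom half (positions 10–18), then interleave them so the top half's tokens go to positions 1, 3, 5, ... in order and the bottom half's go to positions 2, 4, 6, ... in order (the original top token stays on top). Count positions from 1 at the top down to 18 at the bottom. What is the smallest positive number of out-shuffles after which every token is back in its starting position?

8

The out-shuffle permutes the 18 positions with cycle lengths [1, 1, 8, 8].
Every token is home exactly when every cycle has completed a whole number of laps, i.e. after lcm(1, 8) = 8 out-shuffles.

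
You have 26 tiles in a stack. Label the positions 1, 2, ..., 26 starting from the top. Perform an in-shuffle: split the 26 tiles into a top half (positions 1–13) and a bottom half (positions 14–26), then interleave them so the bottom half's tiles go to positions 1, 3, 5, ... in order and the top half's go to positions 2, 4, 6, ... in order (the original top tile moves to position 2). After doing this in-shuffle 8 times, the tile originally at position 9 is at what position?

Track the tile's position through each in-shuffle:
9 → 18 → 9 → 18 → 9 → 18 → 9 → 18 → 9

9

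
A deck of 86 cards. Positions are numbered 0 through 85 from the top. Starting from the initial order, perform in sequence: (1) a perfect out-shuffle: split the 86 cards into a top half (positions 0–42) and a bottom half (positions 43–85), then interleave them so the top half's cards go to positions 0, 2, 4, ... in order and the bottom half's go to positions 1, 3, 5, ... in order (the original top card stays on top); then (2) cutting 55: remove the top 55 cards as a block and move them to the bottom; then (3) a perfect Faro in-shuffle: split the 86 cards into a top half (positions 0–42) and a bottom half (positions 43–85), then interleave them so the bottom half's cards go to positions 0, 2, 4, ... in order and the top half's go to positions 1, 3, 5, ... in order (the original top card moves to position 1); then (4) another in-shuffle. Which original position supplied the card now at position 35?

Undo the operations in reverse order, starting from position 35:
  undo op 4 (in-shuffle, from top half): 35 ← 17
  undo op 3 (in-shuffle, from top half): 17 ← 8
  undo op 2 (cut 55): 8 ← 63
  undo op 1 (out-shuffle, from bottom half): 63 ← 74
So the card at position 35 came from original position 74.

74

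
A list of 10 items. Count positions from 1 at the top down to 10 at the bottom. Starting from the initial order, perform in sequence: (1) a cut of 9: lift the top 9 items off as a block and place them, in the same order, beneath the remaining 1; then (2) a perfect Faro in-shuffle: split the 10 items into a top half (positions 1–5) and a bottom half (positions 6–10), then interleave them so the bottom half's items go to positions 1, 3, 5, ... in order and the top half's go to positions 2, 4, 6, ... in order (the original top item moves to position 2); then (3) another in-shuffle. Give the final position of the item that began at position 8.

Track the item from position 8 forward through each operation:
  after op 1 (cut 9): 8 → 9
  after op 2 (in-shuffle): 9 → 7
  after op 3 (in-shuffle): 7 → 3

3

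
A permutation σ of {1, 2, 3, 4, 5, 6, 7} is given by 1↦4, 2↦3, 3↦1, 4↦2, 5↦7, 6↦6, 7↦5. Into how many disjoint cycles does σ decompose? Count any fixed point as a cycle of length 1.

Cycle decomposition: (1 4 2 3) (5 7) (6).
3 cycles.

3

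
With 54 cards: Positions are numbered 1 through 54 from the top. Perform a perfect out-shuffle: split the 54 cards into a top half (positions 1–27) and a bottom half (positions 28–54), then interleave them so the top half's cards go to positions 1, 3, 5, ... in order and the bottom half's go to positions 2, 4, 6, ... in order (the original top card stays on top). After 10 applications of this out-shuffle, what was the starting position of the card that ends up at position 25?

18

Work backwards from position 25, undoing one out-shuffle at a time:
25 ← 13 ← 7 ← 4 ← 29 ← 15 ← 8 ← 31 ← 16 ← 35 ← 18
So the card now at position 25 started at position 18.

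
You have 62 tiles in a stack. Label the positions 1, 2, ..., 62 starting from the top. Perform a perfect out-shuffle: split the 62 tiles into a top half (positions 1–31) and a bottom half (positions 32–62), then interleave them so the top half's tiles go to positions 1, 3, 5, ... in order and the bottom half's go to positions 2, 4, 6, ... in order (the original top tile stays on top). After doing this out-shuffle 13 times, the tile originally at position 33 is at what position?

28

Track position through each out-shuffle: 33 → 4 → 7 → 13 → 25 → ... (continuing for 13 shuffles total) → 28.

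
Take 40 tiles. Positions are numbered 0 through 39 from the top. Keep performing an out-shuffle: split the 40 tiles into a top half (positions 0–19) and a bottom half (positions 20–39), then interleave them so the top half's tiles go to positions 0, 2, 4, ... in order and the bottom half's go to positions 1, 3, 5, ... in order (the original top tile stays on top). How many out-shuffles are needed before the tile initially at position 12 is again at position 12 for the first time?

12

Follow position 12 under repeated out-shuffles:
12 → 24 → 9 → 18 → 36 → 33 → 27 → 15 → 30 → 21 → 3 → 6 → 12
It first returns after 12 out-shuffles.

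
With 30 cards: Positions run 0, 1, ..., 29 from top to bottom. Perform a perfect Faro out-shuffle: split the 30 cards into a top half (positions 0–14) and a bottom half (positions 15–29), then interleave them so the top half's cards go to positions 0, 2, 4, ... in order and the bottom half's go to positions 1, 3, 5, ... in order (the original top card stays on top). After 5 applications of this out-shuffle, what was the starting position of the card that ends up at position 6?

2

Work backwards from position 6, undoing one out-shuffle at a time:
6 ← 3 ← 16 ← 8 ← 4 ← 2
So the card now at position 6 started at position 2.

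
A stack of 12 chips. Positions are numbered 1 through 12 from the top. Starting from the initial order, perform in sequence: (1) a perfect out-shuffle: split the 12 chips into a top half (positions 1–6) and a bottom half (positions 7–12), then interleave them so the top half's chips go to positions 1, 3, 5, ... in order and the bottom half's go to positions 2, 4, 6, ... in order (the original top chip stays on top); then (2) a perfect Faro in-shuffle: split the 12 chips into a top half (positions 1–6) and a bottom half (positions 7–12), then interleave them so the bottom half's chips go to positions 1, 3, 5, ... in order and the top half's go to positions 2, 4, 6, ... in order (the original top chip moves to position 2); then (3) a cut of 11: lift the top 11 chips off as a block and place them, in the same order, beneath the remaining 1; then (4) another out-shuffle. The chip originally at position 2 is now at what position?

2

Track the chip from position 2 forward through each operation:
  after op 1 (out-shuffle): 2 → 3
  after op 2 (in-shuffle): 3 → 6
  after op 3 (cut 11): 6 → 7
  after op 4 (out-shuffle): 7 → 2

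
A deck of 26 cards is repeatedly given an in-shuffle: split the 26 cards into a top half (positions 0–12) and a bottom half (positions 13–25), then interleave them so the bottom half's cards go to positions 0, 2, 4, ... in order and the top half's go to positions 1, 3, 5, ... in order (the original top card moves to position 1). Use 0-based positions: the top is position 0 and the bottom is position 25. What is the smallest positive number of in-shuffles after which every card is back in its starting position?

18

The in-shuffle permutes the 26 positions with cycle lengths [2, 6, 18].
Every card is home exactly when every cycle has completed a whole number of laps, i.e. after lcm(2, 6, 18) = 18 in-shuffles.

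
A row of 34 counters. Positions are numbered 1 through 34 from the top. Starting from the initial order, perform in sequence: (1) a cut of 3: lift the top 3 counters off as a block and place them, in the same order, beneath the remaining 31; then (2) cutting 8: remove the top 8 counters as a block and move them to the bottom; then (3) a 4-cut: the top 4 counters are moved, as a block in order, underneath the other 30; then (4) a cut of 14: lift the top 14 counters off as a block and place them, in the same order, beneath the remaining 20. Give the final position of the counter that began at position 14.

Track the counter from position 14 forward through each operation:
  after op 1 (cut 3): 14 → 11
  after op 2 (cut 8): 11 → 3
  after op 3 (cut 4): 3 → 33
  after op 4 (cut 14): 33 → 19

19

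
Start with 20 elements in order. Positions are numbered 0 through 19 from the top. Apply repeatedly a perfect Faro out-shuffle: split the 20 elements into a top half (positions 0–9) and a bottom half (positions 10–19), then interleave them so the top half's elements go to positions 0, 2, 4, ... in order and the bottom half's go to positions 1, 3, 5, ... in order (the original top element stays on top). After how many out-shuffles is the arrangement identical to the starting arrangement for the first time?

The out-shuffle permutes the 20 positions with cycle lengths [1, 1, 18].
Every element is home exactly when every cycle has completed a whole number of laps, i.e. after lcm(1, 18) = 18 out-shuffles.

18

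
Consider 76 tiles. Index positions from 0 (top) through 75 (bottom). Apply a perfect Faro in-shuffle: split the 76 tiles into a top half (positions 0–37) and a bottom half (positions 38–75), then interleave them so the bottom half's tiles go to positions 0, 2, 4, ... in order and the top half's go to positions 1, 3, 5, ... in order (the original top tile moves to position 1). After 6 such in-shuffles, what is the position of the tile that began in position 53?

67

Track the tile's position through each in-shuffle:
53 → 30 → 61 → 46 → 16 → 33 → 67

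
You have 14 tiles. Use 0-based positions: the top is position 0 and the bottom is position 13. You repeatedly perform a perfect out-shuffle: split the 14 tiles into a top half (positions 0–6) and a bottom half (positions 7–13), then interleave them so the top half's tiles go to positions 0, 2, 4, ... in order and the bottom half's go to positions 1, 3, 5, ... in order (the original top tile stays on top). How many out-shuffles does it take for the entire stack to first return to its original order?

The out-shuffle permutes the 14 positions with cycle lengths [1, 1, 12].
Every tile is home exactly when every cycle has completed a whole number of laps, i.e. after lcm(1, 12) = 12 out-shuffles.

12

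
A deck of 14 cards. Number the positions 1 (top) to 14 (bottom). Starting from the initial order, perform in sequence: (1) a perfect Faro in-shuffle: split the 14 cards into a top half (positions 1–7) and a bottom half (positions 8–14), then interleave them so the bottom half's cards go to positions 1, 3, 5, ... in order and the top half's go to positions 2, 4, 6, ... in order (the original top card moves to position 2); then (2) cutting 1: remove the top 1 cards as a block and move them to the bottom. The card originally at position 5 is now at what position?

Track the card from position 5 forward through each operation:
  after op 1 (in-shuffle): 5 → 10
  after op 2 (cut 1): 10 → 9

9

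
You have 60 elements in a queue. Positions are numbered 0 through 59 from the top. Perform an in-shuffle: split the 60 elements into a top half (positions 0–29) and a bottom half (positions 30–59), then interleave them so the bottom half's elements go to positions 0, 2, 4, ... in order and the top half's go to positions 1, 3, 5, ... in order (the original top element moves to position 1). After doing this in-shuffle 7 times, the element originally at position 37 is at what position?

Track the element's position through each in-shuffle:
37 → 14 → 29 → 59 → 58 → 56 → 52 → 44

44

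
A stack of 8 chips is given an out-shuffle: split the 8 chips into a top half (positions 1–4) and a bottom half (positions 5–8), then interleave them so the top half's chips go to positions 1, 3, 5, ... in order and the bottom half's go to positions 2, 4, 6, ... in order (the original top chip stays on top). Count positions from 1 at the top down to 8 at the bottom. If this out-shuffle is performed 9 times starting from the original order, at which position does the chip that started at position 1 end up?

1

Position 1 is a fixed point of every out-shuffle, so the chip never moves.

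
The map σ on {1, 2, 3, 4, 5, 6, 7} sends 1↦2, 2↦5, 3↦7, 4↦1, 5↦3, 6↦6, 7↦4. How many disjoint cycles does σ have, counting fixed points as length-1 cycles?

Cycle decomposition: (1 2 5 3 7 4) (6).
2 cycles.

2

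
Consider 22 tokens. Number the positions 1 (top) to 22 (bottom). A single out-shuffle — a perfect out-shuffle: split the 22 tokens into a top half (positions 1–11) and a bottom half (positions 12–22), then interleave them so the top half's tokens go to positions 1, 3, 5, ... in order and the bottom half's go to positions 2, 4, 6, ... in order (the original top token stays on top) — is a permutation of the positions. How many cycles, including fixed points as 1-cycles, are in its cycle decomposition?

7

Trace each unvisited position around until it returns:
(1) (2 3 5 9 17 12) (4 7 13) (6 11 21 20 18 14) (8 15) (10 19 16) (22)
7 cycles in total.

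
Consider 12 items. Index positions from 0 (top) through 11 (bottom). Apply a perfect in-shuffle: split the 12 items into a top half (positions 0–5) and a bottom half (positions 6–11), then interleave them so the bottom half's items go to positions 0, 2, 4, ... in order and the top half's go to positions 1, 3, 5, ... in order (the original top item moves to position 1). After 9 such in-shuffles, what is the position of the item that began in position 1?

Track the item's position through each in-shuffle:
1 → 3 → 7 → 2 → 5 → 11 → 10 → 8 → 4 → 9

9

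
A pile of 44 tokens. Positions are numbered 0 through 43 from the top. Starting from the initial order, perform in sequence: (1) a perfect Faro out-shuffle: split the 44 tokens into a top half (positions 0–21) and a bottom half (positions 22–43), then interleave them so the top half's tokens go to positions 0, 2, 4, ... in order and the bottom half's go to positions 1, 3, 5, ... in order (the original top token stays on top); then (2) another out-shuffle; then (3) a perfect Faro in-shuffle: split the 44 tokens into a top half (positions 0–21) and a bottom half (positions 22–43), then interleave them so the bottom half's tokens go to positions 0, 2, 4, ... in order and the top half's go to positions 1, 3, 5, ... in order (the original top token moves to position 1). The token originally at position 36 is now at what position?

Track the token from position 36 forward through each operation:
  after op 1 (out-shuffle): 36 → 29
  after op 2 (out-shuffle): 29 → 15
  after op 3 (in-shuffle): 15 → 31

31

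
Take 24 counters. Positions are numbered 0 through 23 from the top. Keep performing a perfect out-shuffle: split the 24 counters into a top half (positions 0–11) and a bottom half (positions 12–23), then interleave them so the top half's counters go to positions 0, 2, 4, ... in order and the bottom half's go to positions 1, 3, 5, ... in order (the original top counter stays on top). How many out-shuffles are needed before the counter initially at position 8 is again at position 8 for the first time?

Follow position 8 under repeated out-shuffles:
8 → 16 → 9 → 18 → 13 → 3 → 6 → 12 → 1 → 2 → 4 → 8
It first returns after 11 out-shuffles.

11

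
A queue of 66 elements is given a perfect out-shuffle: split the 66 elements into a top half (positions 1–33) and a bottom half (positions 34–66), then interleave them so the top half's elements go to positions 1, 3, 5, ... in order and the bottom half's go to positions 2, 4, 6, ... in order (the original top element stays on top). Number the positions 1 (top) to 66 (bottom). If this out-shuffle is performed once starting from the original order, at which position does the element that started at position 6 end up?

Track the element's position through each out-shuffle:
6 → 11

11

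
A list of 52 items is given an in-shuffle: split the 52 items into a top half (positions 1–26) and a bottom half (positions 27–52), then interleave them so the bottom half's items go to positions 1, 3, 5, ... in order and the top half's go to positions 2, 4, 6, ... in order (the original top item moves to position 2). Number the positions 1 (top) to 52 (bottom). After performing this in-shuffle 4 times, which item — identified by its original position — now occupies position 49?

13

Work backwards from position 49, undoing one in-shuffle at a time:
49 ← 51 ← 52 ← 26 ← 13
So the item now at position 49 started at position 13.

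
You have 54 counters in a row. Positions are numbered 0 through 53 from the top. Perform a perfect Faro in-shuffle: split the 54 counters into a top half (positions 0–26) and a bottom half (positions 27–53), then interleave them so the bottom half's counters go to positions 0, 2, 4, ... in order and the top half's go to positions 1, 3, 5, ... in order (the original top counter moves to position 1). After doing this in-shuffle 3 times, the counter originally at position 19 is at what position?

49

Track the counter's position through each in-shuffle:
19 → 39 → 24 → 49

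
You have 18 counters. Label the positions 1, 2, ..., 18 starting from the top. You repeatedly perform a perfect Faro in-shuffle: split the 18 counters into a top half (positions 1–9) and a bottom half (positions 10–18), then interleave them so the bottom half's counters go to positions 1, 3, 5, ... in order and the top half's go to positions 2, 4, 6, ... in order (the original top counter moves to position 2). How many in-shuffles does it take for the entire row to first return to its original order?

The in-shuffle permutes the 18 positions with cycle lengths [18].
Every counter is home exactly when every cycle has completed a whole number of laps, i.e. after lcm(18) = 18 in-shuffles.

18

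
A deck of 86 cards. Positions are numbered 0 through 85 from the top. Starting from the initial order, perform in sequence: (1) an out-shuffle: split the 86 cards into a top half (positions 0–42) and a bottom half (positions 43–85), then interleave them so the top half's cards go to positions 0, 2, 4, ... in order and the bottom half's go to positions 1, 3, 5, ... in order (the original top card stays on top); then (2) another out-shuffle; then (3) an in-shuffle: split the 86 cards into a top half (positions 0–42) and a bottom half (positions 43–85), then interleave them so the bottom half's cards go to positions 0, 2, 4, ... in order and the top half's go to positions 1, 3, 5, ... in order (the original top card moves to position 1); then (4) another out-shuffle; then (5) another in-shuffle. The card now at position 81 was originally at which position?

77

Undo the operations in reverse order, starting from position 81:
  undo op 5 (in-shuffle, from top half): 81 ← 40
  undo op 4 (out-shuffle, from top half): 40 ← 20
  undo op 3 (in-shuffle, from bottom half): 20 ← 53
  undo op 2 (out-shuffle, from bottom half): 53 ← 69
  undo op 1 (out-shuffle, from bottom half): 69 ← 77
So the card at position 81 came from original position 77.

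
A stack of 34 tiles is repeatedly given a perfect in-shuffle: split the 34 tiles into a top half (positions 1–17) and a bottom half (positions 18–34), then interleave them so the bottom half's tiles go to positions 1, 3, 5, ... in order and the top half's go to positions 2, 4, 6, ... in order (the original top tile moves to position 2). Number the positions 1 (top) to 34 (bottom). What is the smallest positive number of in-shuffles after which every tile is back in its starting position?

The in-shuffle permutes the 34 positions with cycle lengths [3, 3, 4, 12, 12].
Every tile is home exactly when every cycle has completed a whole number of laps, i.e. after lcm(3, 4, 12) = 12 in-shuffles.

12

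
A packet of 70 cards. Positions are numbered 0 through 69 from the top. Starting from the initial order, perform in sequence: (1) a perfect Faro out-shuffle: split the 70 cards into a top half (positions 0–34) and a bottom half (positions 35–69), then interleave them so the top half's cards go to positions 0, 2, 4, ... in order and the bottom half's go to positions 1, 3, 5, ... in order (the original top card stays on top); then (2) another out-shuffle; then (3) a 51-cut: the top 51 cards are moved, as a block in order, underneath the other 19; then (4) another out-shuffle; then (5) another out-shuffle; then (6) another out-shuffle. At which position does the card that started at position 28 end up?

Track the card from position 28 forward through each operation:
  after op 1 (out-shuffle): 28 → 56
  after op 2 (out-shuffle): 56 → 43
  after op 3 (cut 51): 43 → 62
  after op 4 (out-shuffle): 62 → 55
  after op 5 (out-shuffle): 55 → 41
  after op 6 (out-shuffle): 41 → 13

13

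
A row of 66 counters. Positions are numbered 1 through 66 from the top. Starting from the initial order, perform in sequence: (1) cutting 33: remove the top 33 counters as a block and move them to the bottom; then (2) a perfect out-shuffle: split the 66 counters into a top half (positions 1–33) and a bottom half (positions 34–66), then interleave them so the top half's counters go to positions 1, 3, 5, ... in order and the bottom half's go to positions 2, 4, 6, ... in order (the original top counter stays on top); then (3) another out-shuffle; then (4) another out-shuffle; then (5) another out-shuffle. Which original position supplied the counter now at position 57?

4

Undo the operations in reverse order, starting from position 57:
  undo op 5 (out-shuffle, from top half): 57 ← 29
  undo op 4 (out-shuffle, from top half): 29 ← 15
  undo op 3 (out-shuffle, from top half): 15 ← 8
  undo op 2 (out-shuffle, from bottom half): 8 ← 37
  undo op 1 (cut 33): 37 ← 4
So the counter at position 57 came from original position 4.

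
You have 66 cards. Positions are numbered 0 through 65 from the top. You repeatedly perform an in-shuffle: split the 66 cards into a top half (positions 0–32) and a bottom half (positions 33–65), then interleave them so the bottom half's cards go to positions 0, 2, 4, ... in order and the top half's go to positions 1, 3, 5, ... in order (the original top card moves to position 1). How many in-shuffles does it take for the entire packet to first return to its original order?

The in-shuffle permutes the 66 positions with cycle lengths [66].
Every card is home exactly when every cycle has completed a whole number of laps, i.e. after lcm(66) = 66 in-shuffles.

66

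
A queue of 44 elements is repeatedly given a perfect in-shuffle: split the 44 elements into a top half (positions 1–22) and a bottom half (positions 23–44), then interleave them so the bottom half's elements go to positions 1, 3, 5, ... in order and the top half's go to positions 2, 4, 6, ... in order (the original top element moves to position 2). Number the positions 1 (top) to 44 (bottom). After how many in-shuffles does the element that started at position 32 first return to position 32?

12

Follow position 32 under repeated in-shuffles:
32 → 19 → 38 → 31 → 17 → 34 → 23 → 1 → 2 → 4 → 8 → 16 → 32
It first returns after 12 in-shuffles.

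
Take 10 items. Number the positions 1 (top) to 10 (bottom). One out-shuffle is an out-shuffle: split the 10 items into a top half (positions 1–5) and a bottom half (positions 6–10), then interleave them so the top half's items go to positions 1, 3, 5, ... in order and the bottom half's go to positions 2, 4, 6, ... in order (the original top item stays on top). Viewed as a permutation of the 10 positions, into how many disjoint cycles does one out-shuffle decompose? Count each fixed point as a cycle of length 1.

4

Trace each unvisited position around until it returns:
(1) (2 3 5 9 8 6) (4 7) (10)
4 cycles in total.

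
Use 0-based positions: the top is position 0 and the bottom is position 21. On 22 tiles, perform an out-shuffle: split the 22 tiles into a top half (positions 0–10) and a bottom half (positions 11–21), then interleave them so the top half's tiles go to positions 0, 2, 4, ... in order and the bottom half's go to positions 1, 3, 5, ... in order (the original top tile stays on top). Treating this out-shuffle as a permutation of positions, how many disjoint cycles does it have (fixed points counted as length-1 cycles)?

7

Trace each unvisited position around until it returns:
(0) (1 2 4 8 16 11) (3 6 12) (5 10 20 19 17 13) (7 14) (9 18 15) (21)
7 cycles in total.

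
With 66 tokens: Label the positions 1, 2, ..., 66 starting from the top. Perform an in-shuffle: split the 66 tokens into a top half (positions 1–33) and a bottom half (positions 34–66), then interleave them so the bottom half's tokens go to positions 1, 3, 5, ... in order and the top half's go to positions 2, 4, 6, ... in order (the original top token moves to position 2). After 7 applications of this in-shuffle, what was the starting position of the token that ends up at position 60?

57

Work backwards from position 60, undoing one in-shuffle at a time:
60 ← 30 ← 15 ← 41 ← 54 ← 27 ← 47 ← 57
So the token now at position 60 started at position 57.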